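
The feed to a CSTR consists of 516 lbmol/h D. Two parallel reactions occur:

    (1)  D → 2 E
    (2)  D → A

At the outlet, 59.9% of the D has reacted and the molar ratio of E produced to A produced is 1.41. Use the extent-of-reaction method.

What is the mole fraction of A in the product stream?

0.282

Conversion of D: D consumed = 0.599 × 516 = 309.1 lbmol/h = 1ξ₁ + 1ξ₂.
Selectivity: 2ξ₁ / (1ξ₂) = 1.41 → ξ₁ = 0.705 ξ₂.
Substitute: (1·0.705 + 1) ξ₂ = 309.1 → ξ₂ = 181.3 lbmol/h, ξ₁ = 127.8 lbmol/h.
Outlet amounts (n = n₀ + Σ ν·ξ):
  D: 516 − 1(127.8) − 1(181.3) = 206.9
  E: 0 + 2(127.8) = 255.6
  A: 0 + 1(181.3) = 181.3
Total out = 643.8 lbmol/h; y_A = 181.3 / 643.8 = 0.2816.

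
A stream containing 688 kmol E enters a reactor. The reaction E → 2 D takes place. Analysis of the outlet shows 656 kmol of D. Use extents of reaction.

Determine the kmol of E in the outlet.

360 kmol

For D: n = n₀ + 2ξ → 656 = 0 + 2ξ, giving ξ = 328 kmol.
Outlet amounts (n = n₀ + ν ξ):
  E: 688 − 1(328) = 360
  D: 0 + 2(328) = 656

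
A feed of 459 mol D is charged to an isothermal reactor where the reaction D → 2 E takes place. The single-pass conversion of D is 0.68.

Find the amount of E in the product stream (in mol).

D reacted = 0.68 × 459 = 312.1 mol; ν_D = −1, so ξ = 312.1/1 = 312.1 mol.
Outlet amounts (n = n₀ + ν ξ):
  D: 459 − 1(312.1) = 146.9
  E: 0 + 2(312.1) = 624.2

624 mol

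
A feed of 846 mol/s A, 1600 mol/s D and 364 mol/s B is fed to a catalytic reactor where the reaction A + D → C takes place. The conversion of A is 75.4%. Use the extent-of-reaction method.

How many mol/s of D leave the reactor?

A reacted = 0.754 × 846 = 637.9 mol/s; ν_A = −1, so ξ = 637.9/1 = 637.9 mol/s.
Outlet amounts (n = n₀ + ν ξ):
  A: 846 − 1(637.9) = 208.1
  D: 1600 − 1(637.9) = 962.1
  C: 0 + 1(637.9) = 637.9
  B: 364 (inert)

962 mol/s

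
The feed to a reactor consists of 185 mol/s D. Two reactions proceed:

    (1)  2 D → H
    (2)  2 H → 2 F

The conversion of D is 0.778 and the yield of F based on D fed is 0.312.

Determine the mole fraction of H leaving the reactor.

0.126

Conversion of D: D consumed = 2ξ₁ = 0.778 × 185 → ξ₁ = 71.97 mol/s.
Yield of F: 2ξ₂ / 185 = 0.312 → ξ₂ = 28.86 mol/s.
Outlet amounts (n = n₀ + Σ ν·ξ):
  D: 185 − 2(71.97) = 41.07
  H: 0 + 1(71.97) − 2(28.86) = 14.25
  F: 0 + 2(28.86) = 57.72
Total out = 113 mol/s; y_H = 14.25 / 113 = 0.126.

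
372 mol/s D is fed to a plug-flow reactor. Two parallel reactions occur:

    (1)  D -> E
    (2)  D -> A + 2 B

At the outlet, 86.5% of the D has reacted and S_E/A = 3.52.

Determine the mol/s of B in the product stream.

142 mol/s

Conversion of D: D consumed = 0.865 × 372 = 321.8 mol/s = 1ξ₁ + 1ξ₂.
Selectivity: 1ξ₁ / (1ξ₂) = 3.52 → ξ₁ = 3.52 ξ₂.
Substitute: (1·3.52 + 1) ξ₂ = 321.8 → ξ₂ = 71.19 mol/s, ξ₁ = 250.6 mol/s.
Outlet amounts (n = n₀ + Σ ν·ξ):
  D: 372 − 1(250.6) − 1(71.19) = 50.22
  E: 0 + 1(250.6) = 250.6
  A: 0 + 1(71.19) = 71.19
  B: 0 + 2(71.19) = 142.4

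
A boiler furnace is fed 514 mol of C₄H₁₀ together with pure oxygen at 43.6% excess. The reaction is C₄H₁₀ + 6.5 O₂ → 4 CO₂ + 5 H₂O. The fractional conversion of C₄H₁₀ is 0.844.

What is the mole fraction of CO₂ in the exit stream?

0.291

Stoichiometric O₂ = 6.5 × 514 = 3341 mol; O₂ fed = 3341 × 1.436 = 4798 mol.
Fuel reacted = 0.844 × 514 → ξ = 433.8 mol.
Outlet (n = n₀ + ν ξ):
  C₄H₁₀: 514 − 1(433.8) = 80.18
  O₂: 4798 − 6.5(433.8) = 1978
  CO₂: 0 + 4(433.8) = 1735
  H₂O: 0 + 5(433.8) = 2169
Total out = 5962 mol; y_CO₂ = 1735 / 5962 = 0.291.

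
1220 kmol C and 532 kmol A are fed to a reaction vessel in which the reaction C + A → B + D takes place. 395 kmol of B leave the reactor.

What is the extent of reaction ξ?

For B: n = n₀ + 1ξ → 395 = 0 + 1ξ, giving ξ = 395 kmol.
Outlet amounts (n = n₀ + ν ξ):
  C: 1220 − 1(395) = 825
  A: 532 − 1(395) = 137
  B: 0 + 1(395) = 395
  D: 0 + 1(395) = 395

ξ = 395 kmol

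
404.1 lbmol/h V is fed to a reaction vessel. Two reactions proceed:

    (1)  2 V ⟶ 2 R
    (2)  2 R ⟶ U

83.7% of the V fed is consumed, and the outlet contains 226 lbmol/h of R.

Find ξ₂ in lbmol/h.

Conversion of V: V consumed = 2ξ₁ = 0.837 × 404.1 → ξ₁ = 169.1 lbmol/h.
R balance: n_R = 0 + 2ξ₁ − 2ξ₂ = 226 → ξ₂ = (2·169.1 − 226)/2 = 56.12 lbmol/h.
Outlet amounts (n = n₀ + Σ ν·ξ):
  V: 404.1 − 2(169.1) = 65.87
  R: 0 + 2(169.1) − 2(56.12) = 226
  U: 0 + 1(56.12) = 56.12

ξ₂ = 56.1 lbmol/h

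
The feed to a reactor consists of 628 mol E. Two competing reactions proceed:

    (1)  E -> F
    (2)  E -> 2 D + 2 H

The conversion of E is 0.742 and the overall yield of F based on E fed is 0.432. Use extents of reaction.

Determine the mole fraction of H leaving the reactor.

0.321

Yield of F: 1ξ₁ / 628 = 0.432 → ξ₁ = 271.3 mol.
Conversion of E: 1ξ₁ + 1ξ₂ = 0.742 × 628 = 466 → ξ₂ = 194.7 mol.
Outlet amounts (n = n₀ + Σ ν·ξ):
  E: 628 − 1(271.3) − 1(194.7) = 162
  F: 0 + 1(271.3) = 271.3
  D: 0 + 2(194.7) = 389.4
  H: 0 + 2(194.7) = 389.4
Total out = 1212 mol; y_H = 389.4 / 1212 = 0.3212.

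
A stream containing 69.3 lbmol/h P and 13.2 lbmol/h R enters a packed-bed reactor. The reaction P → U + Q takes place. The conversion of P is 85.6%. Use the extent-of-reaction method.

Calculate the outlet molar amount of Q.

59.3 lbmol/h

P reacted = 0.856 × 69.3 = 59.32 lbmol/h; ν_P = −1, so ξ = 59.32/1 = 59.32 lbmol/h.
Outlet amounts (n = n₀ + ν ξ):
  P: 69.3 − 1(59.32) = 9.979
  U: 0 + 1(59.32) = 59.32
  Q: 0 + 1(59.32) = 59.32
  R: 13.2 (inert)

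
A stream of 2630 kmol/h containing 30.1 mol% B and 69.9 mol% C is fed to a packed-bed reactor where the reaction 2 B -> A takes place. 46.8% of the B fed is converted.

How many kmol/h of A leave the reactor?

185 kmol/h

B reacted = 0.468 × 791.6 = 370.5 kmol/h; ν_B = −2, so ξ = 370.5/2 = 185.2 kmol/h.
Outlet amounts (n = n₀ + ν ξ):
  B: 791.6 − 2(185.2) = 421.1
  A: 0 + 1(185.2) = 185.2
  C: 1838 (inert)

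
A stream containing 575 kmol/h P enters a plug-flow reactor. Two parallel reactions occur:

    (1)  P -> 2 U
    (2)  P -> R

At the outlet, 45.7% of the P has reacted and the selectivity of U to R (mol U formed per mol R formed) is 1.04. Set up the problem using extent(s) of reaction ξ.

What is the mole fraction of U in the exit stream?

Conversion of P: P consumed = 0.457 × 575 = 262.8 kmol/h = 1ξ₁ + 1ξ₂.
Selectivity: 2ξ₁ / (1ξ₂) = 1.04 → ξ₁ = 0.52 ξ₂.
Substitute: (1·0.52 + 1) ξ₂ = 262.8 → ξ₂ = 172.9 kmol/h, ξ₁ = 89.9 kmol/h.
Outlet amounts (n = n₀ + Σ ν·ξ):
  P: 575 − 1(89.9) − 1(172.9) = 312.2
  U: 0 + 2(89.9) = 179.8
  R: 0 + 1(172.9) = 172.9
Total out = 664.9 kmol/h; y_U = 179.8 / 664.9 = 0.2704.

0.27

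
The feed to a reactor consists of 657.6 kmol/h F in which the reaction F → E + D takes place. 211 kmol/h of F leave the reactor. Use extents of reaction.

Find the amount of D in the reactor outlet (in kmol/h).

447 kmol/h

For F: n = n₀ − 1ξ → 211 = 657.6 − 1ξ, giving ξ = 446.6 kmol/h.
Outlet amounts (n = n₀ + ν ξ):
  F: 657.6 − 1(446.6) = 211
  E: 0 + 1(446.6) = 446.6
  D: 0 + 1(446.6) = 446.6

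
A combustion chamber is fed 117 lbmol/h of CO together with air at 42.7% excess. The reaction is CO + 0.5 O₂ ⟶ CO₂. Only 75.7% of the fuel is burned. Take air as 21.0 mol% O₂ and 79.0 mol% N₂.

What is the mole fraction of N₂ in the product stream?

0.668

Stoichiometric O₂ = 0.5 × 117 = 58.5 lbmol/h; O₂ fed = 58.5 × 1.427 = 83.48 lbmol/h.
N₂ fed = 83.48 × 79/21 = 314 lbmol/h.
Fuel reacted = 0.757 × 117 → ξ = 88.57 lbmol/h.
Outlet (n = n₀ + ν ξ):
  CO: 117 − 1(88.57) = 28.43
  O₂: 83.48 − 0.5(88.57) = 39.2
  N₂: 314 (inert)
  CO₂: 0 + 1(88.57) = 88.57
Total out = 470.2 lbmol/h; y_N₂ = 314 / 470.2 = 0.6678.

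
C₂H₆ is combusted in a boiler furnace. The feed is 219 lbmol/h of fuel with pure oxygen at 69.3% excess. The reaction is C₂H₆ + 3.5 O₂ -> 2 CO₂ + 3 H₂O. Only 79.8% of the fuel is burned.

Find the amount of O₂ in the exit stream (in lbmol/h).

686 lbmol/h

Stoichiometric O₂ = 3.5 × 219 = 766.5 lbmol/h; O₂ fed = 766.5 × 1.693 = 1298 lbmol/h.
Fuel reacted = 0.798 × 219 → ξ = 174.8 lbmol/h.
Outlet (n = n₀ + ν ξ):
  C₂H₆: 219 − 1(174.8) = 44.24
  O₂: 1298 − 3.5(174.8) = 686
  CO₂: 0 + 2(174.8) = 349.5
  H₂O: 0 + 3(174.8) = 524.3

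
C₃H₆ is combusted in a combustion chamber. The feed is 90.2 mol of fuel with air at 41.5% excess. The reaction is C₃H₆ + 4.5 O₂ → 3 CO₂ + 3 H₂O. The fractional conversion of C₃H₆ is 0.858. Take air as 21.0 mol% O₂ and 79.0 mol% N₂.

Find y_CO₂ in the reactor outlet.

0.0811

Stoichiometric O₂ = 4.5 × 90.2 = 405.9 mol; O₂ fed = 405.9 × 1.415 = 574.3 mol.
N₂ fed = 574.3 × 79/21 = 2161 mol.
Fuel reacted = 0.858 × 90.2 → ξ = 77.39 mol.
Outlet (n = n₀ + ν ξ):
  C₃H₆: 90.2 − 1(77.39) = 12.81
  O₂: 574.3 − 4.5(77.39) = 226.1
  N₂: 2161 (inert)
  CO₂: 0 + 3(77.39) = 232.2
  H₂O: 0 + 3(77.39) = 232.2
Total out = 2864 mol; y_CO₂ = 232.2 / 2864 = 0.08107.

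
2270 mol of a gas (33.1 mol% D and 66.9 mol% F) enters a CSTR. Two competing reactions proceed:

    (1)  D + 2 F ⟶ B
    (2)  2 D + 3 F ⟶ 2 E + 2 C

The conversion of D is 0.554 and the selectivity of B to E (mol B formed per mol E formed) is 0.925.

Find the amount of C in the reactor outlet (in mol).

Conversion of D: D consumed = 0.554 × 751.4 = 416.3 mol = 1ξ₁ + 2ξ₂.
Selectivity: 1ξ₁ / (2ξ₂) = 0.925 → ξ₁ = 1.85 ξ₂.
Substitute: (1·1.85 + 2) ξ₂ = 416.3 → ξ₂ = 108.1 mol, ξ₁ = 200 mol.
Outlet amounts (n = n₀ + Σ ν·ξ):
  D: 751.4 − 1(200) − 2(108.1) = 335.1
  F: 1519 − 2(200) − 3(108.1) = 794.2
  B: 0 + 1(200) = 200
  E: 0 + 2(108.1) = 216.2
  C: 0 + 2(108.1) = 216.2

216 mol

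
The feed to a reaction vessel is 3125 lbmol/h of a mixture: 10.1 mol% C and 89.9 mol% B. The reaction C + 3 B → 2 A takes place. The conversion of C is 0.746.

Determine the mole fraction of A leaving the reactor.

0.177

C reacted = 0.746 × 315.6 = 235.5 lbmol/h; ν_C = −1, so ξ = 235.5/1 = 235.5 lbmol/h.
Outlet amounts (n = n₀ + ν ξ):
  C: 315.6 − 1(235.5) = 80.17
  B: 2809 − 3(235.5) = 2103
  A: 0 + 2(235.5) = 470.9
Total out = 2654 lbmol/h; y_A = 470.9 / 2654 = 0.1774.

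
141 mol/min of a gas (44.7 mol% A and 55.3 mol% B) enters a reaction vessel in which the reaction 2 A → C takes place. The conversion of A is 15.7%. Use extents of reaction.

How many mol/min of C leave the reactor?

A reacted = 0.157 × 63.03 = 9.895 mol/min; ν_A = −2, so ξ = 9.895/2 = 4.948 mol/min.
Outlet amounts (n = n₀ + ν ξ):
  A: 63.03 − 2(4.948) = 53.13
  C: 0 + 1(4.948) = 4.948
  B: 77.97 (inert)

4.95 mol/min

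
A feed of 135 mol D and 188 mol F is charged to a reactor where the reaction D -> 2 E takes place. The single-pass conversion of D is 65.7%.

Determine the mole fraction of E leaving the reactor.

0.431

D reacted = 0.657 × 135 = 88.7 mol; ν_D = −1, so ξ = 88.7/1 = 88.7 mol.
Outlet amounts (n = n₀ + ν ξ):
  D: 135 − 1(88.7) = 46.3
  E: 0 + 2(88.7) = 177.4
  F: 188 (inert)
Total out = 411.7 mol; y_E = 177.4 / 411.7 = 0.4309.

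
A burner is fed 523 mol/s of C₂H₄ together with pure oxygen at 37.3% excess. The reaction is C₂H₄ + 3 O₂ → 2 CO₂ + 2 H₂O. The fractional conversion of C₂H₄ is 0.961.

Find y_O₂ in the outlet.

Stoichiometric O₂ = 3 × 523 = 1569 mol/s; O₂ fed = 1569 × 1.373 = 2154 mol/s.
Fuel reacted = 0.961 × 523 → ξ = 502.6 mol/s.
Outlet (n = n₀ + ν ξ):
  C₂H₄: 523 − 1(502.6) = 20.4
  O₂: 2154 − 3(502.6) = 646.4
  CO₂: 0 + 2(502.6) = 1005
  H₂O: 0 + 2(502.6) = 1005
Total out = 2677 mol/s; y_O₂ = 646.4 / 2677 = 0.2415.

0.241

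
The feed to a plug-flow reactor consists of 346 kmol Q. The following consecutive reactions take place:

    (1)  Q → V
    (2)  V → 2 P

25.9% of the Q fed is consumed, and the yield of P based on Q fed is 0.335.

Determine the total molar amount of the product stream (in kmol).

404 kmol

Conversion of Q: Q consumed = 1ξ₁ = 0.259 × 346 → ξ₁ = 89.61 kmol.
Yield of P: 2ξ₂ / 346 = 0.335 → ξ₂ = 57.96 kmol.
Outlet amounts (n = n₀ + Σ ν·ξ):
  Q: 346 − 1(89.61) = 256.4
  V: 0 + 1(89.61) − 1(57.96) = 31.66
  P: 0 + 2(57.96) = 115.9
Total out = 256.4 + 31.66 + 115.9 = 404 kmol.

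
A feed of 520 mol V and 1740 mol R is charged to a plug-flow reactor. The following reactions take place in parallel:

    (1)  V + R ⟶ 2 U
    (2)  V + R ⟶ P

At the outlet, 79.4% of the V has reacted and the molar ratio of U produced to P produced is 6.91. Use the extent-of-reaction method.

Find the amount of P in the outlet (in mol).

92.7 mol

Conversion of V: V consumed = 0.794 × 520 = 412.9 mol = 1ξ₁ + 1ξ₂.
Selectivity: 2ξ₁ / (1ξ₂) = 6.91 → ξ₁ = 3.455 ξ₂.
Substitute: (1·3.455 + 1) ξ₂ = 412.9 → ξ₂ = 92.68 mol, ξ₁ = 320.2 mol.
Outlet amounts (n = n₀ + Σ ν·ξ):
  V: 520 − 1(320.2) − 1(92.68) = 107.1
  R: 1740 − 1(320.2) − 1(92.68) = 1327
  U: 0 + 2(320.2) = 640.4
  P: 0 + 1(92.68) = 92.68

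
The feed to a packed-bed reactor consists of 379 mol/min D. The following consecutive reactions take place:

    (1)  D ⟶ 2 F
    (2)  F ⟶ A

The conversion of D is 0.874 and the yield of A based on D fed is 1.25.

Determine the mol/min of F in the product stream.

189 mol/min

Conversion of D: D consumed = 1ξ₁ = 0.874 × 379 → ξ₁ = 331.2 mol/min.
Yield of A: 1ξ₂ / 379 = 1.25 → ξ₂ = 473.8 mol/min.
Outlet amounts (n = n₀ + Σ ν·ξ):
  D: 379 − 1(331.2) = 47.75
  F: 0 + 2(331.2) − 1(473.8) = 188.7
  A: 0 + 1(473.8) = 473.8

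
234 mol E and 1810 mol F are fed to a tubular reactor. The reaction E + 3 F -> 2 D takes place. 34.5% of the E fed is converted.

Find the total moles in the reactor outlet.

E reacted = 0.345 × 234 = 80.73 mol; ν_E = −1, so ξ = 80.73/1 = 80.73 mol.
Outlet amounts (n = n₀ + ν ξ):
  E: 234 − 1(80.73) = 153.3
  F: 1810 − 3(80.73) = 1568
  D: 0 + 2(80.73) = 161.5
Total out = 153.3 + 1568 + 161.5 = 1883 mol.

1880 mol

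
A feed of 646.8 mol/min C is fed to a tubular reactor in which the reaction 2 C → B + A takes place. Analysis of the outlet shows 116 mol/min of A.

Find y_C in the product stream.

For A: n = n₀ + 1ξ → 116 = 0 + 1ξ, giving ξ = 116 mol/min.
Outlet amounts (n = n₀ + ν ξ):
  C: 646.8 − 2(116) = 414.8
  B: 0 + 1(116) = 116
  A: 0 + 1(116) = 116
Total out = 646.8 mol/min; y_C = 414.8 / 646.8 = 0.6413.

0.641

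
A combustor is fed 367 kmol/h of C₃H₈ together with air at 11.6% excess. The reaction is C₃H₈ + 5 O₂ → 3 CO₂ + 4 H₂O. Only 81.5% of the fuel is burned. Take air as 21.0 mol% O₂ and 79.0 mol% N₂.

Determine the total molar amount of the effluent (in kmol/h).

10400 kmol/h

Stoichiometric O₂ = 5 × 367 = 1835 kmol/h; O₂ fed = 1835 × 1.116 = 2048 kmol/h.
N₂ fed = 2048 × 79/21 = 7704 kmol/h.
Fuel reacted = 0.815 × 367 → ξ = 299.1 kmol/h.
Outlet (n = n₀ + ν ξ):
  C₃H₈: 367 − 1(299.1) = 67.9
  O₂: 2048 − 5(299.1) = 552.3
  N₂: 7704 (inert)
  CO₂: 0 + 3(299.1) = 897.3
  H₂O: 0 + 4(299.1) = 1196
Total out = 67.9 + 552.3 + 7704 + 897.3 + 1196 = 10420 kmol/h.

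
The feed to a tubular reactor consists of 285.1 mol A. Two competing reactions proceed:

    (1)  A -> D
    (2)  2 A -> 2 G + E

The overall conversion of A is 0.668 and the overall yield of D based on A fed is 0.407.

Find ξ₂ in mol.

ξ₂ = 37.2 mol

Yield of D: 1ξ₁ / 285.1 = 0.407 → ξ₁ = 116 mol.
Conversion of A: 1ξ₁ + 2ξ₂ = 0.668 × 285.1 = 190.4 → ξ₂ = 37.21 mol.
Outlet amounts (n = n₀ + Σ ν·ξ):
  A: 285.1 − 1(116) − 2(37.21) = 94.65
  D: 0 + 1(116) = 116
  G: 0 + 2(37.21) = 74.41
  E: 0 + 1(37.21) = 37.21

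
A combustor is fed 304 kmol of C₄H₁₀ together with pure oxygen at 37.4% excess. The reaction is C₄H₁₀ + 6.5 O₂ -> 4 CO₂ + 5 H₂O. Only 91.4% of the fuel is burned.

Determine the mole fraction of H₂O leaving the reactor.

Stoichiometric O₂ = 6.5 × 304 = 1976 kmol; O₂ fed = 1976 × 1.374 = 2715 kmol.
Fuel reacted = 0.914 × 304 → ξ = 277.9 kmol.
Outlet (n = n₀ + ν ξ):
  C₄H₁₀: 304 − 1(277.9) = 26.14
  O₂: 2715 − 6.5(277.9) = 909
  CO₂: 0 + 4(277.9) = 1111
  H₂O: 0 + 5(277.9) = 1389
Total out = 3436 kmol; y_H₂O = 1389 / 3436 = 0.4044.

0.404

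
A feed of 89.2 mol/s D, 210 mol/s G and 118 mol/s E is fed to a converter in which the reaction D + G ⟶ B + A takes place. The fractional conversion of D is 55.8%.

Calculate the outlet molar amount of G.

D reacted = 0.558 × 89.2 = 49.77 mol/s; ν_D = −1, so ξ = 49.77/1 = 49.77 mol/s.
Outlet amounts (n = n₀ + ν ξ):
  D: 89.2 − 1(49.77) = 39.43
  G: 210 − 1(49.77) = 160.2
  B: 0 + 1(49.77) = 49.77
  A: 0 + 1(49.77) = 49.77
  E: 118 (inert)

160 mol/s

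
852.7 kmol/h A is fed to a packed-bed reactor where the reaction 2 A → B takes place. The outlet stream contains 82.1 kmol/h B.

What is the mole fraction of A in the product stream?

For B: n = n₀ + 1ξ → 82.1 = 0 + 1ξ, giving ξ = 82.1 kmol/h.
Outlet amounts (n = n₀ + ν ξ):
  A: 852.7 − 2(82.1) = 688.5
  B: 0 + 1(82.1) = 82.1
Total out = 770.6 kmol/h; y_A = 688.5 / 770.6 = 0.8935.

0.893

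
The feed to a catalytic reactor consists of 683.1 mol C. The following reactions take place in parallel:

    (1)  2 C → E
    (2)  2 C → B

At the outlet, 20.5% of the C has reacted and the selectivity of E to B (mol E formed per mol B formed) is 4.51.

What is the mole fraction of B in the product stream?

0.0207

Conversion of C: C consumed = 0.205 × 683.1 = 140 mol = 2ξ₁ + 2ξ₂.
Selectivity: 1ξ₁ / (1ξ₂) = 4.51 → ξ₁ = 4.51 ξ₂.
Substitute: (2·4.51 + 2) ξ₂ = 140 → ξ₂ = 12.71 mol, ξ₁ = 57.31 mol.
Outlet amounts (n = n₀ + Σ ν·ξ):
  C: 683.1 − 2(57.31) − 2(12.71) = 543.1
  E: 0 + 1(57.31) = 57.31
  B: 0 + 1(12.71) = 12.71
Total out = 613.1 mol; y_B = 12.71 / 613.1 = 0.02073.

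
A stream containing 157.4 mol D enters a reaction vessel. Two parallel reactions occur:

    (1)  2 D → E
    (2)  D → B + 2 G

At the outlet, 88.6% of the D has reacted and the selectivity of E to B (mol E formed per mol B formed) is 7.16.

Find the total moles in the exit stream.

110 mol

Conversion of D: D consumed = 0.886 × 157.4 = 139.5 mol = 2ξ₁ + 1ξ₂.
Selectivity: 1ξ₁ / (1ξ₂) = 7.16 → ξ₁ = 7.16 ξ₂.
Substitute: (2·7.16 + 1) ξ₂ = 139.5 → ξ₂ = 9.103 mol, ξ₁ = 65.18 mol.
Outlet amounts (n = n₀ + Σ ν·ξ):
  D: 157.4 − 2(65.18) − 1(9.103) = 17.94
  E: 0 + 1(65.18) = 65.18
  B: 0 + 1(9.103) = 9.103
  G: 0 + 2(9.103) = 18.21
Total out = 17.94 + 65.18 + 9.103 + 18.21 = 110.4 mol.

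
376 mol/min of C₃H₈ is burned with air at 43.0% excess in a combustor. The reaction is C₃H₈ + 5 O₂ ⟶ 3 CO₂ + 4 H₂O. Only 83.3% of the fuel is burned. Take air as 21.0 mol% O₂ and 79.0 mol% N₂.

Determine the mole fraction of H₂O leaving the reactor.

0.0929

Stoichiometric O₂ = 5 × 376 = 1880 mol/min; O₂ fed = 1880 × 1.430 = 2688 mol/min.
N₂ fed = 2688 × 79/21 = 10110 mol/min.
Fuel reacted = 0.833 × 376 → ξ = 313.2 mol/min.
Outlet (n = n₀ + ν ξ):
  C₃H₈: 376 − 1(313.2) = 62.79
  O₂: 2688 − 5(313.2) = 1122
  N₂: 10110 (inert)
  CO₂: 0 + 3(313.2) = 939.6
  H₂O: 0 + 4(313.2) = 1253
Total out = 13490 mol/min; y_H₂O = 1253 / 13490 = 0.09286.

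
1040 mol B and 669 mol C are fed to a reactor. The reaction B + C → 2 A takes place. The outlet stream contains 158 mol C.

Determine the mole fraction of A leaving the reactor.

0.598

For C: n = n₀ − 1ξ → 158 = 669 − 1ξ, giving ξ = 511 mol.
Outlet amounts (n = n₀ + ν ξ):
  B: 1040 − 1(511) = 529
  C: 669 − 1(511) = 158
  A: 0 + 2(511) = 1022
Total out = 1709 mol; y_A = 1022 / 1709 = 0.598.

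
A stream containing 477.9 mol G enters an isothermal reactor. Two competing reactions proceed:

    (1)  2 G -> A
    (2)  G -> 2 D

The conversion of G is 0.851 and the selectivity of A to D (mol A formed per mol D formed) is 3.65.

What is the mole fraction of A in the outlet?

0.607

Conversion of G: G consumed = 0.851 × 477.9 = 406.7 mol = 2ξ₁ + 1ξ₂.
Selectivity: 1ξ₁ / (2ξ₂) = 3.65 → ξ₁ = 7.3 ξ₂.
Substitute: (2·7.3 + 1) ξ₂ = 406.7 → ξ₂ = 26.07 mol, ξ₁ = 190.3 mol.
Outlet amounts (n = n₀ + Σ ν·ξ):
  G: 477.9 − 2(190.3) − 1(26.07) = 71.21
  A: 0 + 1(190.3) = 190.3
  D: 0 + 2(26.07) = 52.14
Total out = 313.7 mol; y_A = 190.3 / 313.7 = 0.6067.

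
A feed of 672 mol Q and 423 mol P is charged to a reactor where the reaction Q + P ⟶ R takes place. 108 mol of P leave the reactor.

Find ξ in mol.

For P: n = n₀ − 1ξ → 108 = 423 − 1ξ, giving ξ = 315 mol.
Outlet amounts (n = n₀ + ν ξ):
  Q: 672 − 1(315) = 357
  P: 423 − 1(315) = 108
  R: 0 + 1(315) = 315

ξ = 315 mol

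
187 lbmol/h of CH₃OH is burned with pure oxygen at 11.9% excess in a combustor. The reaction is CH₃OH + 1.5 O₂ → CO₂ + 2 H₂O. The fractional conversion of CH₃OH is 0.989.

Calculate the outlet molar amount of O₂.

36.5 lbmol/h

Stoichiometric O₂ = 1.5 × 187 = 280.5 lbmol/h; O₂ fed = 280.5 × 1.119 = 313.9 lbmol/h.
Fuel reacted = 0.989 × 187 → ξ = 184.9 lbmol/h.
Outlet (n = n₀ + ν ξ):
  CH₃OH: 187 − 1(184.9) = 2.057
  O₂: 313.9 − 1.5(184.9) = 36.46
  CO₂: 0 + 1(184.9) = 184.9
  H₂O: 0 + 2(184.9) = 369.9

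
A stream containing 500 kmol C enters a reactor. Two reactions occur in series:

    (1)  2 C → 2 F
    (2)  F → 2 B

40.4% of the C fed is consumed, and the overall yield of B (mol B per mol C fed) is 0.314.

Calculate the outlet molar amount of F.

124 kmol

Conversion of C: C consumed = 2ξ₁ = 0.404 × 500 → ξ₁ = 101 kmol.
Yield of B: 2ξ₂ / 500 = 0.314 → ξ₂ = 78.5 kmol.
Outlet amounts (n = n₀ + Σ ν·ξ):
  C: 500 − 2(101) = 298
  F: 0 + 2(101) − 1(78.5) = 123.5
  B: 0 + 2(78.5) = 157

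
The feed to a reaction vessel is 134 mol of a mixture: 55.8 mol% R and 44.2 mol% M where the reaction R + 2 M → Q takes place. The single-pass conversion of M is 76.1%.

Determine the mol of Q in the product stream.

M reacted = 0.761 × 59.23 = 45.07 mol; ν_M = −2, so ξ = 45.07/2 = 22.54 mol.
Outlet amounts (n = n₀ + ν ξ):
  R: 74.77 − 1(22.54) = 52.24
  M: 59.23 − 2(22.54) = 14.16
  Q: 0 + 1(22.54) = 22.54

22.5 mol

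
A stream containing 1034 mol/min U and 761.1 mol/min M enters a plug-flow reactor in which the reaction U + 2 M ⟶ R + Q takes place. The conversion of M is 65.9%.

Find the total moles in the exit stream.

1540 mol/min

M reacted = 0.659 × 761.1 = 501.6 mol/min; ν_M = −2, so ξ = 501.6/2 = 250.8 mol/min.
Outlet amounts (n = n₀ + ν ξ):
  U: 1034 − 1(250.8) = 783.2
  M: 761.1 − 2(250.8) = 259.5
  R: 0 + 1(250.8) = 250.8
  Q: 0 + 1(250.8) = 250.8
Total out = 783.2 + 259.5 + 250.8 + 250.8 = 1544 mol/min.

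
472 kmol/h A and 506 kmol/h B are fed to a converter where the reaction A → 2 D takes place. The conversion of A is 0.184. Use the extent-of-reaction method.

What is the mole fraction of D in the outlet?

0.163

A reacted = 0.184 × 472 = 86.85 kmol/h; ν_A = −1, so ξ = 86.85/1 = 86.85 kmol/h.
Outlet amounts (n = n₀ + ν ξ):
  A: 472 − 1(86.85) = 385.2
  D: 0 + 2(86.85) = 173.7
  B: 506 (inert)
Total out = 1065 kmol/h; y_D = 173.7 / 1065 = 0.1631.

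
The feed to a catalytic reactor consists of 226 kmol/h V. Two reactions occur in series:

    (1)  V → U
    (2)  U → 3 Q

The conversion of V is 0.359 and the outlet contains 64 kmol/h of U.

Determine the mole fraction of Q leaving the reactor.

0.197

Conversion of V: V consumed = 1ξ₁ = 0.359 × 226 → ξ₁ = 81.13 kmol/h.
U balance: n_U = 0 + 1ξ₁ − 1ξ₂ = 64 → ξ₂ = (1·81.13 − 64)/1 = 17.13 kmol/h.
Outlet amounts (n = n₀ + Σ ν·ξ):
  V: 226 − 1(81.13) = 144.9
  U: 0 + 1(81.13) − 1(17.13) = 64
  Q: 0 + 3(17.13) = 51.4
Total out = 260.3 kmol/h; y_Q = 51.4 / 260.3 = 0.1975.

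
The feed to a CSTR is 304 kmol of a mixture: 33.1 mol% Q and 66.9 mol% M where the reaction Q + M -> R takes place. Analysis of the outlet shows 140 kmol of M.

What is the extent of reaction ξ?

ξ = 63.4 kmol

For M: n = n₀ − 1ξ → 140 = 203.4 − 1ξ, giving ξ = 63.38 kmol.
Outlet amounts (n = n₀ + ν ξ):
  Q: 100.6 − 1(63.38) = 37.25
  M: 203.4 − 1(63.38) = 140
  R: 0 + 1(63.38) = 63.38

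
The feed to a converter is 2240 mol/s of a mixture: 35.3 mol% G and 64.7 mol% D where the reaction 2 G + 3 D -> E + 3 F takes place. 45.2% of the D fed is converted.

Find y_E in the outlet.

0.108

D reacted = 0.452 × 1449 = 655.1 mol/s; ν_D = −3, so ξ = 655.1/3 = 218.4 mol/s.
Outlet amounts (n = n₀ + ν ξ):
  G: 790.7 − 2(218.4) = 354
  D: 1449 − 3(218.4) = 794.2
  E: 0 + 1(218.4) = 218.4
  F: 0 + 3(218.4) = 655.1
Total out = 2022 mol/s; y_E = 218.4 / 2022 = 0.108.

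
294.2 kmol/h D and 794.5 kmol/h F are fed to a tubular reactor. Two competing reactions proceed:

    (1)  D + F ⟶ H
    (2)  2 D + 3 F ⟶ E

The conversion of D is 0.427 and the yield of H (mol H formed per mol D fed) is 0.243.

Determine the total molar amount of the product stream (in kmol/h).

Yield of H: 1ξ₁ / 294.2 = 0.243 → ξ₁ = 71.49 kmol/h.
Conversion of D: 1ξ₁ + 2ξ₂ = 0.427 × 294.2 = 125.6 → ξ₂ = 27.07 kmol/h.
Outlet amounts (n = n₀ + Σ ν·ξ):
  D: 294.2 − 1(71.49) − 2(27.07) = 168.6
  F: 794.5 − 1(71.49) − 3(27.07) = 641.8
  H: 0 + 1(71.49) = 71.49
  E: 0 + 1(27.07) = 27.07
Total out = 168.6 + 641.8 + 71.49 + 27.07 = 908.9 kmol/h.

909 kmol/h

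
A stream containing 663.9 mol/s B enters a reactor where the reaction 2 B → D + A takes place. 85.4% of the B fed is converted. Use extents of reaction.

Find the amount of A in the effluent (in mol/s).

B reacted = 0.854 × 663.9 = 567 mol/s; ν_B = −2, so ξ = 567/2 = 283.5 mol/s.
Outlet amounts (n = n₀ + ν ξ):
  B: 663.9 − 2(283.5) = 96.93
  D: 0 + 1(283.5) = 283.5
  A: 0 + 1(283.5) = 283.5

283 mol/s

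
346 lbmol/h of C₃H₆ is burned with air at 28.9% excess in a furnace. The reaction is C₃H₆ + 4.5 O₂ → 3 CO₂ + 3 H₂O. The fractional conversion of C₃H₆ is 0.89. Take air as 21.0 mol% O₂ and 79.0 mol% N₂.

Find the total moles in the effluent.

Stoichiometric O₂ = 4.5 × 346 = 1557 lbmol/h; O₂ fed = 1557 × 1.289 = 2007 lbmol/h.
N₂ fed = 2007 × 79/21 = 7550 lbmol/h.
Fuel reacted = 0.89 × 346 → ξ = 307.9 lbmol/h.
Outlet (n = n₀ + ν ξ):
  C₃H₆: 346 − 1(307.9) = 38.06
  O₂: 2007 − 4.5(307.9) = 621.2
  N₂: 7550 (inert)
  CO₂: 0 + 3(307.9) = 923.8
  H₂O: 0 + 3(307.9) = 923.8
Total out = 38.06 + 621.2 + 7550 + 923.8 + 923.8 = 10060 lbmol/h.

10100 lbmol/h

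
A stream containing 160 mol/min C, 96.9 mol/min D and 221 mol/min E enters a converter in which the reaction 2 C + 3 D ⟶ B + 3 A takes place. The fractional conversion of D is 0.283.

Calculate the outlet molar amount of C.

142 mol/min

D reacted = 0.283 × 96.9 = 27.42 mol/min; ν_D = −3, so ξ = 27.42/3 = 9.141 mol/min.
Outlet amounts (n = n₀ + ν ξ):
  C: 160 − 2(9.141) = 141.7
  D: 96.9 − 3(9.141) = 69.48
  B: 0 + 1(9.141) = 9.141
  A: 0 + 3(9.141) = 27.42
  E: 221 (inert)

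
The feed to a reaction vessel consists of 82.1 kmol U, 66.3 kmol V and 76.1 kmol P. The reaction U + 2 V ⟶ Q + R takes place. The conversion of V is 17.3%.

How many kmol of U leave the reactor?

V reacted = 0.173 × 66.3 = 11.47 kmol; ν_V = −2, so ξ = 11.47/2 = 5.735 kmol.
Outlet amounts (n = n₀ + ν ξ):
  U: 82.1 − 1(5.735) = 76.37
  V: 66.3 − 2(5.735) = 54.83
  Q: 0 + 1(5.735) = 5.735
  R: 0 + 1(5.735) = 5.735
  P: 76.1 (inert)

76.4 kmol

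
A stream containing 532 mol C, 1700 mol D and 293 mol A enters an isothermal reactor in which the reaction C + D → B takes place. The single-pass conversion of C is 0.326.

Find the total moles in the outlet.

2350 mol

C reacted = 0.326 × 532 = 173.4 mol; ν_C = −1, so ξ = 173.4/1 = 173.4 mol.
Outlet amounts (n = n₀ + ν ξ):
  C: 532 − 1(173.4) = 358.6
  D: 1700 − 1(173.4) = 1527
  B: 0 + 1(173.4) = 173.4
  A: 293 (inert)
Total out = 358.6 + 1527 + 173.4 + 293 = 2352 mol.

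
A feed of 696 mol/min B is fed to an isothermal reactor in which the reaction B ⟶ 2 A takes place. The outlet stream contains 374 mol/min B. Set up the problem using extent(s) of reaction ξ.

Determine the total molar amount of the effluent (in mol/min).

For B: n = n₀ − 1ξ → 374 = 696 − 1ξ, giving ξ = 322 mol/min.
Outlet amounts (n = n₀ + ν ξ):
  B: 696 − 1(322) = 374
  A: 0 + 2(322) = 644
Total out = 374 + 644 = 1018 mol/min.

1020 mol/min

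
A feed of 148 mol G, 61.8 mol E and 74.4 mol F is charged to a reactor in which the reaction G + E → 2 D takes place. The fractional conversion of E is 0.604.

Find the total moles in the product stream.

E reacted = 0.604 × 61.8 = 37.33 mol; ν_E = −1, so ξ = 37.33/1 = 37.33 mol.
Outlet amounts (n = n₀ + ν ξ):
  G: 148 − 1(37.33) = 110.7
  E: 61.8 − 1(37.33) = 24.47
  D: 0 + 2(37.33) = 74.65
  F: 74.4 (inert)
Total out = 110.7 + 24.47 + 74.65 + 74.4 = 284.2 mol.

284 mol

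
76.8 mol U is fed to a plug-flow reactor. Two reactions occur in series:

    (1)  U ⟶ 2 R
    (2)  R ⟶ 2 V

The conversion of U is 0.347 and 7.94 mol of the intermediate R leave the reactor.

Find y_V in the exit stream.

Conversion of U: U consumed = 1ξ₁ = 0.347 × 76.8 → ξ₁ = 26.65 mol.
R balance: n_R = 0 + 2ξ₁ − 1ξ₂ = 7.94 → ξ₂ = (2·26.65 − 7.94)/1 = 45.36 mol.
Outlet amounts (n = n₀ + Σ ν·ξ):
  U: 76.8 − 1(26.65) = 50.15
  R: 0 + 2(26.65) − 1(45.36) = 7.94
  V: 0 + 2(45.36) = 90.72
Total out = 148.8 mol; y_V = 90.72 / 148.8 = 0.6096.

0.61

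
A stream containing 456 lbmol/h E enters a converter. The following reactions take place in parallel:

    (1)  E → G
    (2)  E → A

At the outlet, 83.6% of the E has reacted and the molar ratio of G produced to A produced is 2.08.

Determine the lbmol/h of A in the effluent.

Conversion of E: E consumed = 0.836 × 456 = 381.2 lbmol/h = 1ξ₁ + 1ξ₂.
Selectivity: 1ξ₁ / (1ξ₂) = 2.08 → ξ₁ = 2.08 ξ₂.
Substitute: (1·2.08 + 1) ξ₂ = 381.2 → ξ₂ = 123.8 lbmol/h, ξ₁ = 257.4 lbmol/h.
Outlet amounts (n = n₀ + Σ ν·ξ):
  E: 456 − 1(257.4) − 1(123.8) = 74.78
  G: 0 + 1(257.4) = 257.4
  A: 0 + 1(123.8) = 123.8

124 lbmol/h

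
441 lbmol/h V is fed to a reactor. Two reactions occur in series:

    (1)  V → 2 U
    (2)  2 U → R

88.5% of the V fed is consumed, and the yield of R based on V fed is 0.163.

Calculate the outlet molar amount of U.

637 lbmol/h

Conversion of V: V consumed = 1ξ₁ = 0.885 × 441 → ξ₁ = 390.3 lbmol/h.
Yield of R: 1ξ₂ / 441 = 0.163 → ξ₂ = 71.88 lbmol/h.
Outlet amounts (n = n₀ + Σ ν·ξ):
  V: 441 − 1(390.3) = 50.71
  U: 0 + 2(390.3) − 2(71.88) = 636.8
  R: 0 + 1(71.88) = 71.88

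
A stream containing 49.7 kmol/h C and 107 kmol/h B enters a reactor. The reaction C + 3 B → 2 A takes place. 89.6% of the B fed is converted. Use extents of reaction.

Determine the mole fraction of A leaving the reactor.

B reacted = 0.896 × 107 = 95.87 kmol/h; ν_B = −3, so ξ = 95.87/3 = 31.96 kmol/h.
Outlet amounts (n = n₀ + ν ξ):
  C: 49.7 − 1(31.96) = 17.74
  B: 107 − 3(31.96) = 11.13
  A: 0 + 2(31.96) = 63.91
Total out = 92.79 kmol/h; y_A = 63.91 / 92.79 = 0.6888.

0.689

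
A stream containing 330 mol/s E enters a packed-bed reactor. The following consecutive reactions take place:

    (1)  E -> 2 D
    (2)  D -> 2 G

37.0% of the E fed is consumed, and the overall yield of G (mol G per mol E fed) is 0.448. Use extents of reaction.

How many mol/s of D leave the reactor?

170 mol/s

Conversion of E: E consumed = 1ξ₁ = 0.37 × 330 → ξ₁ = 122.1 mol/s.
Yield of G: 2ξ₂ / 330 = 0.448 → ξ₂ = 73.92 mol/s.
Outlet amounts (n = n₀ + Σ ν·ξ):
  E: 330 − 1(122.1) = 207.9
  D: 0 + 2(122.1) − 1(73.92) = 170.3
  G: 0 + 2(73.92) = 147.8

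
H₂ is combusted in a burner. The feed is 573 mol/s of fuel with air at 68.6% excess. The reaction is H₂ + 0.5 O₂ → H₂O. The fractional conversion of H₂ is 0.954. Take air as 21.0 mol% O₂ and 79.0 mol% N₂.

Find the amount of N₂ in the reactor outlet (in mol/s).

Stoichiometric O₂ = 0.5 × 573 = 286.5 mol/s; O₂ fed = 286.5 × 1.686 = 483 mol/s.
N₂ fed = 483 × 79/21 = 1817 mol/s.
Fuel reacted = 0.954 × 573 → ξ = 546.6 mol/s.
Outlet (n = n₀ + ν ξ):
  H₂: 573 − 1(546.6) = 26.36
  O₂: 483 − 0.5(546.6) = 209.7
  N₂: 1817 (inert)
  H₂O: 0 + 1(546.6) = 546.6

1820 mol/s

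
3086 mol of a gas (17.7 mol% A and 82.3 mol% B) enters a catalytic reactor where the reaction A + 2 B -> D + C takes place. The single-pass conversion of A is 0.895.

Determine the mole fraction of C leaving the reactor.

0.188

A reacted = 0.895 × 546.2 = 488.9 mol; ν_A = −1, so ξ = 488.9/1 = 488.9 mol.
Outlet amounts (n = n₀ + ν ξ):
  A: 546.2 − 1(488.9) = 57.35
  B: 2540 − 2(488.9) = 1562
  D: 0 + 1(488.9) = 488.9
  C: 0 + 1(488.9) = 488.9
Total out = 2597 mol; y_C = 488.9 / 2597 = 0.1882.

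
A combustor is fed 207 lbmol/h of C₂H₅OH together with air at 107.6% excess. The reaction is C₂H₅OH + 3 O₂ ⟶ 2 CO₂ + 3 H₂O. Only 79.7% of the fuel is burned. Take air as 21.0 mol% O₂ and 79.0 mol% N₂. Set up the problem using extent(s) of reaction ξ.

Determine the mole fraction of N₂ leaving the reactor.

0.745

Stoichiometric O₂ = 3 × 207 = 621 lbmol/h; O₂ fed = 621 × 2.076 = 1289 lbmol/h.
N₂ fed = 1289 × 79/21 = 4850 lbmol/h.
Fuel reacted = 0.797 × 207 → ξ = 165 lbmol/h.
Outlet (n = n₀ + ν ξ):
  C₂H₅OH: 207 − 1(165) = 42.02
  O₂: 1289 − 3(165) = 794.3
  N₂: 4850 (inert)
  CO₂: 0 + 2(165) = 330
  H₂O: 0 + 3(165) = 494.9
Total out = 6511 lbmol/h; y_N₂ = 4850 / 6511 = 0.7449.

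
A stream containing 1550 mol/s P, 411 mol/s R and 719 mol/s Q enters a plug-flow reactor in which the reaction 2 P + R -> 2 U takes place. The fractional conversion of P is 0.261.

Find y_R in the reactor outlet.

0.0842

P reacted = 0.261 × 1550 = 404.6 mol/s; ν_P = −2, so ξ = 404.6/2 = 202.3 mol/s.
Outlet amounts (n = n₀ + ν ξ):
  P: 1550 − 2(202.3) = 1145
  R: 411 − 1(202.3) = 208.7
  U: 0 + 2(202.3) = 404.6
  Q: 719 (inert)
Total out = 2478 mol/s; y_R = 208.7 / 2478 = 0.08424.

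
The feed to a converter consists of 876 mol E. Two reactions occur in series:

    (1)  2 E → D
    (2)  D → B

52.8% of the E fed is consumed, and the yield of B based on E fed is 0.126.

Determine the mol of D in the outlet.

Conversion of E: E consumed = 2ξ₁ = 0.528 × 876 → ξ₁ = 231.3 mol.
Yield of B: 1ξ₂ / 876 = 0.126 → ξ₂ = 110.4 mol.
Outlet amounts (n = n₀ + Σ ν·ξ):
  E: 876 − 2(231.3) = 413.5
  D: 0 + 1(231.3) − 1(110.4) = 120.9
  B: 0 + 1(110.4) = 110.4

121 mol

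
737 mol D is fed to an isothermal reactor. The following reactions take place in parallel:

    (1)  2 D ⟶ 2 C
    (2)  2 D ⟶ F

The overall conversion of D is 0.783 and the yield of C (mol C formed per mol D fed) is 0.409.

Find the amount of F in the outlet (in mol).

138 mol

Yield of C: 2ξ₁ / 737 = 0.409 → ξ₁ = 150.7 mol.
Conversion of D: 2ξ₁ + 2ξ₂ = 0.783 × 737 = 577.1 → ξ₂ = 137.8 mol.
Outlet amounts (n = n₀ + Σ ν·ξ):
  D: 737 − 2(150.7) − 2(137.8) = 159.9
  C: 0 + 2(150.7) = 301.4
  F: 0 + 1(137.8) = 137.8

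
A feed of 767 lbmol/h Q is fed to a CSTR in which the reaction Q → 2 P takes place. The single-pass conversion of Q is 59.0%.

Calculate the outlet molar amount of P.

Q reacted = 0.59 × 767 = 452.5 lbmol/h; ν_Q = −1, so ξ = 452.5/1 = 452.5 lbmol/h.
Outlet amounts (n = n₀ + ν ξ):
  Q: 767 − 1(452.5) = 314.5
  P: 0 + 2(452.5) = 905.1

905 lbmol/h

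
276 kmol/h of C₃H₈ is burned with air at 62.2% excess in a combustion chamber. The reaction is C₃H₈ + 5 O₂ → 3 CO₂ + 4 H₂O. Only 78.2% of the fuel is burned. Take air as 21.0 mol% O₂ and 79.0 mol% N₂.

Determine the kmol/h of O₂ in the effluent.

1160 kmol/h

Stoichiometric O₂ = 5 × 276 = 1380 kmol/h; O₂ fed = 1380 × 1.622 = 2238 kmol/h.
N₂ fed = 2238 × 79/21 = 8420 kmol/h.
Fuel reacted = 0.782 × 276 → ξ = 215.8 kmol/h.
Outlet (n = n₀ + ν ξ):
  C₃H₈: 276 − 1(215.8) = 60.17
  O₂: 2238 − 5(215.8) = 1159
  N₂: 8420 (inert)
  CO₂: 0 + 3(215.8) = 647.5
  H₂O: 0 + 4(215.8) = 863.3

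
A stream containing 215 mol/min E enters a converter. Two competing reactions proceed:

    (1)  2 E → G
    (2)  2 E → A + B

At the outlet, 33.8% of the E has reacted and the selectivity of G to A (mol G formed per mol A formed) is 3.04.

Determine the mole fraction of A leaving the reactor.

0.0479

Conversion of E: E consumed = 0.338 × 215 = 72.67 mol/min = 2ξ₁ + 2ξ₂.
Selectivity: 1ξ₁ / (1ξ₂) = 3.04 → ξ₁ = 3.04 ξ₂.
Substitute: (2·3.04 + 2) ξ₂ = 72.67 → ξ₂ = 8.994 mol/min, ξ₁ = 27.34 mol/min.
Outlet amounts (n = n₀ + Σ ν·ξ):
  E: 215 − 2(27.34) − 2(8.994) = 142.3
  G: 0 + 1(27.34) = 27.34
  A: 0 + 1(8.994) = 8.994
  B: 0 + 1(8.994) = 8.994
Total out = 187.7 mol/min; y_A = 8.994 / 187.7 = 0.04793.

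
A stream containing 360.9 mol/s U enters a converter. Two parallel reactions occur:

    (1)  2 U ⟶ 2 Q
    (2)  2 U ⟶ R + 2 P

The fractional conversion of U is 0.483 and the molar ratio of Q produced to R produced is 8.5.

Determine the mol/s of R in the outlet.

Conversion of U: U consumed = 0.483 × 360.9 = 174.3 mol/s = 2ξ₁ + 2ξ₂.
Selectivity: 2ξ₁ / (1ξ₂) = 8.5 → ξ₁ = 4.25 ξ₂.
Substitute: (2·4.25 + 2) ξ₂ = 174.3 → ξ₂ = 16.6 mol/s, ξ₁ = 70.56 mol/s.
Outlet amounts (n = n₀ + Σ ν·ξ):
  U: 360.9 − 2(70.56) − 2(16.6) = 186.6
  Q: 0 + 2(70.56) = 141.1
  R: 0 + 1(16.6) = 16.6
  P: 0 + 2(16.6) = 33.2

16.6 mol/s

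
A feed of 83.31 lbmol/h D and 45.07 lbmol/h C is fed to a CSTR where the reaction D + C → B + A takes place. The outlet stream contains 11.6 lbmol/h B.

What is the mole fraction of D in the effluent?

0.559

For B: n = n₀ + 1ξ → 11.6 = 0 + 1ξ, giving ξ = 11.6 lbmol/h.
Outlet amounts (n = n₀ + ν ξ):
  D: 83.31 − 1(11.6) = 71.71
  C: 45.07 − 1(11.6) = 33.47
  B: 0 + 1(11.6) = 11.6
  A: 0 + 1(11.6) = 11.6
Total out = 128.4 lbmol/h; y_D = 71.71 / 128.4 = 0.5586.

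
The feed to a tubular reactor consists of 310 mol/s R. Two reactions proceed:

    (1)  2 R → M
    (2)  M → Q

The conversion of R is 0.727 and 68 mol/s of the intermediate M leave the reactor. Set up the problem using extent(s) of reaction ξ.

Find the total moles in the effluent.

Conversion of R: R consumed = 2ξ₁ = 0.727 × 310 → ξ₁ = 112.7 mol/s.
M balance: n_M = 0 + 1ξ₁ − 1ξ₂ = 68 → ξ₂ = (1·112.7 − 68)/1 = 44.69 mol/s.
Outlet amounts (n = n₀ + Σ ν·ξ):
  R: 310 − 2(112.7) = 84.63
  M: 0 + 1(112.7) − 1(44.69) = 68
  Q: 0 + 1(44.69) = 44.69
Total out = 84.63 + 68 + 44.69 = 197.3 mol/s.

197 mol/s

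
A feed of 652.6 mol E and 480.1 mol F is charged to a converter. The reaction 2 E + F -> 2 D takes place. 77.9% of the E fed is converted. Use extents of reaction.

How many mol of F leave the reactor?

E reacted = 0.779 × 652.6 = 508.4 mol; ν_E = −2, so ξ = 508.4/2 = 254.2 mol.
Outlet amounts (n = n₀ + ν ξ):
  E: 652.6 − 2(254.2) = 144.2
  F: 480.1 − 1(254.2) = 225.9
  D: 0 + 2(254.2) = 508.4

226 mol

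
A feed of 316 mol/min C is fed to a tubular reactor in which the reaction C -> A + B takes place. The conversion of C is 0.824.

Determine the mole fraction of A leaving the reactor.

C reacted = 0.824 × 316 = 260.4 mol/min; ν_C = −1, so ξ = 260.4/1 = 260.4 mol/min.
Outlet amounts (n = n₀ + ν ξ):
  C: 316 − 1(260.4) = 55.62
  A: 0 + 1(260.4) = 260.4
  B: 0 + 1(260.4) = 260.4
Total out = 576.4 mol/min; y_A = 260.4 / 576.4 = 0.4518.

0.452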